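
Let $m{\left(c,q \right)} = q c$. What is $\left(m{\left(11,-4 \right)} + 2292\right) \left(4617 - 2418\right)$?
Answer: $4943352$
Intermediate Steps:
$m{\left(c,q \right)} = c q$
$\left(m{\left(11,-4 \right)} + 2292\right) \left(4617 - 2418\right) = \left(11 \left(-4\right) + 2292\right) \left(4617 - 2418\right) = \left(-44 + 2292\right) \left(4617 - 2418\right) = 2248 \left(4617 - 2418\right) = 2248 \cdot 2199 = 4943352$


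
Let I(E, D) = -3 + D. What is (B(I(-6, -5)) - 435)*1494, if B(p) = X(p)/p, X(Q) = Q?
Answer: -648396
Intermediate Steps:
B(p) = 1 (B(p) = p/p = 1)
(B(I(-6, -5)) - 435)*1494 = (1 - 435)*1494 = -434*1494 = -648396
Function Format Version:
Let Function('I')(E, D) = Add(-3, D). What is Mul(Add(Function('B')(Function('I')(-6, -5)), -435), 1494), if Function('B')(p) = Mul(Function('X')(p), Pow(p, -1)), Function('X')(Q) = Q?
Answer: -648396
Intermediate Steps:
Function('B')(p) = 1 (Function('B')(p) = Mul(p, Pow(p, -1)) = 1)
Mul(Add(Function('B')(Function('I')(-6, -5)), -435), 1494) = Mul(Add(1, -435), 1494) = Mul(-434, 1494) = -648396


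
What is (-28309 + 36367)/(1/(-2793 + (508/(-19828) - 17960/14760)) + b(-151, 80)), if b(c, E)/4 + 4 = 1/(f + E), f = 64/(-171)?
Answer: -6095345749758600/12065216379959 ≈ -505.20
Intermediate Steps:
f = -64/171 (f = 64*(-1/171) = -64/171 ≈ -0.37427)
b(c, E) = -16 + 4/(-64/171 + E)
(-28309 + 36367)/(1/(-2793 + (508/(-19828) - 17960/14760)) + b(-151, 80)) = (-28309 + 36367)/(1/(-2793 + (508/(-19828) - 17960/14760)) + 4*(427 - 684*80)/(-64 + 171*80)) = 8058/(1/(-2793 + (508*(-1/19828) - 17960*1/14760)) + 4*(427 - 54720)/(-64 + 13680)) = 8058/(1/(-2793 + (-127/4957 - 449/369)) + 4*(-54293)/13616) = 8058/(1/(-2793 - 2272556/1829133) + 4*(1/13616)*(-54293)) = 8058/(1/(-5111041025/1829133) - 54293/3404) = 8058/(-1829133/5111041025 - 54293/3404) = 8058/(-12065216379959/756434071700) = 8058*(-756434071700/12065216379959) = -6095345749758600/12065216379959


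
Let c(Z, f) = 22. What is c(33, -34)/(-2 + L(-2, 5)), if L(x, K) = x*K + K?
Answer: -22/7 ≈ -3.1429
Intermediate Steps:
L(x, K) = K + K*x (L(x, K) = K*x + K = K + K*x)
c(33, -34)/(-2 + L(-2, 5)) = 22/(-2 + 5*(1 - 2)) = 22/(-2 + 5*(-1)) = 22/(-2 - 5) = 22/(-7) = 22*(-⅐) = -22/7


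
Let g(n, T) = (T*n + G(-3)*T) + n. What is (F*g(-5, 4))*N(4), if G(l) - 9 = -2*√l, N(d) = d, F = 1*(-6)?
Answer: -264 + 192*I*√3 ≈ -264.0 + 332.55*I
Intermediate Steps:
F = -6
G(l) = 9 - 2*√l
g(n, T) = n + T*n + T*(9 - 2*I*√3) (g(n, T) = (T*n + (9 - 2*I*√3)*T) + n = (T*n + T*(9 - 2*I*√3)) + n = n + T*n + T*(9 - 2*I*√3))
(F*g(-5, 4))*N(4) = -6*(-5 + 4*(-5) + 4*(9 - 2*I*√3))*4 = -6*(-5 - 20 + (36 - 8*I*√3))*4 = -6*(11 - 8*I*√3)*4 = (-66 + 48*I*√3)*4 = -264 + 192*I*√3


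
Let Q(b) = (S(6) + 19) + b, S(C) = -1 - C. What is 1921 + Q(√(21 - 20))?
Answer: 1934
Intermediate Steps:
Q(b) = 12 + b (Q(b) = ((-1 - 1*6) + 19) + b = ((-1 - 6) + 19) + b = (-7 + 19) + b = 12 + b)
1921 + Q(√(21 - 20)) = 1921 + (12 + √(21 - 20)) = 1921 + (12 + √1) = 1921 + (12 + 1) = 1921 + 13 = 1934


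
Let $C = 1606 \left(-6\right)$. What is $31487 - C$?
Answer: $41123$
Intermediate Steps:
$C = -9636$
$31487 - C = 31487 - -9636 = 31487 + 9636 = 41123$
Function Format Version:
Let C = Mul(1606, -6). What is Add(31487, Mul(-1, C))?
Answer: 41123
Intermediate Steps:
C = -9636
Add(31487, Mul(-1, C)) = Add(31487, Mul(-1, -9636)) = Add(31487, 9636) = 41123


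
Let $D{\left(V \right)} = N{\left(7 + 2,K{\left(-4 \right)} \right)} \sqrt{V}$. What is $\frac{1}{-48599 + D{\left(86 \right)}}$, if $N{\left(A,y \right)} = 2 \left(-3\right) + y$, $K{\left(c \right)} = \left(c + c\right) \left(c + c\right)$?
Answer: $- \frac{48599}{2361573497} - \frac{58 \sqrt{86}}{2361573497} \approx -2.0807 \cdot 10^{-5}$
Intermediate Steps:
$K{\left(c \right)} = 4 c^{2}$ ($K{\left(c \right)} = 2 c 2 c = 4 c^{2}$)
$N{\left(A,y \right)} = -6 + y$
$D{\left(V \right)} = 58 \sqrt{V}$ ($D{\left(V \right)} = \left(-6 + 4 \left(-4\right)^{2}\right) \sqrt{V} = \left(-6 + 4 \cdot 16\right) \sqrt{V} = \left(-6 + 64\right) \sqrt{V} = 58 \sqrt{V}$)
$\frac{1}{-48599 + D{\left(86 \right)}} = \frac{1}{-48599 + 58 \sqrt{86}}$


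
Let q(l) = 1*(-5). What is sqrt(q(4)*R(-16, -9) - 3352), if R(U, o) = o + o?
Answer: I*sqrt(3262) ≈ 57.114*I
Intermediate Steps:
R(U, o) = 2*o
q(l) = -5
sqrt(q(4)*R(-16, -9) - 3352) = sqrt(-10*(-9) - 3352) = sqrt(-5*(-18) - 3352) = sqrt(90 - 3352) = sqrt(-3262) = I*sqrt(3262)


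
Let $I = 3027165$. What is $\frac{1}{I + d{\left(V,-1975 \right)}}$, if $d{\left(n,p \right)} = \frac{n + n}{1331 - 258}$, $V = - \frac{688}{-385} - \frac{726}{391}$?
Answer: $\frac{161524055}{488959965933071} \approx 3.3034 \cdot 10^{-7}$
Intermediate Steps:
$V = - \frac{10502}{150535}$ ($V = \left(-688\right) \left(- \frac{1}{385}\right) - \frac{726}{391} = \frac{688}{385} - \frac{726}{391} = - \frac{10502}{150535} \approx -0.069764$)
$d{\left(n,p \right)} = \frac{2 n}{1073}$
$\frac{1}{I + d{\left(V,-1975 \right)}} = \frac{1}{3027165 + \frac{2}{1073} \left(- \frac{10502}{150535}\right)} = \frac{1}{3027165 - \frac{21004}{161524055}} = \frac{1}{\frac{488959965933071}{161524055}} = \frac{161524055}{488959965933071}$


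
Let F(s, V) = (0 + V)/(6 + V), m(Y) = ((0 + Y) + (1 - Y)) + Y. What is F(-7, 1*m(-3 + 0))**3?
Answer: -1/8 ≈ -0.12500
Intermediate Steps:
m(Y) = 1 + Y (m(Y) = (Y + (1 - Y)) + Y = 1 + Y)
F(s, V) = V/(6 + V)
F(-7, 1*m(-3 + 0))**3 = ((1*(1 + (-3 + 0)))/(6 + 1*(1 + (-3 + 0))))**3 = ((1*(1 - 3))/(6 + 1*(1 - 3)))**3 = ((1*(-2))/(6 + 1*(-2)))**3 = (-2/(6 - 2))**3 = (-2/4)**3 = (-2*1/4)**3 = (-1/2)**3 = -1/8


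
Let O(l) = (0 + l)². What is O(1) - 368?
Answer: -367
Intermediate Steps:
O(l) = l²
O(1) - 368 = 1² - 368 = 1 - 368 = -367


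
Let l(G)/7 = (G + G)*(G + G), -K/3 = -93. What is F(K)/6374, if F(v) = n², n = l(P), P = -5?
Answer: 245000/3187 ≈ 76.875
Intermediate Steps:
K = 279 (K = -3*(-93) = 279)
l(G) = 28*G² (l(G) = 7*((G + G)*(G + G)) = 7*((2*G)*(2*G)) = 7*(4*G²) = 28*G²)
n = 700 (n = 28*(-5)² = 28*25 = 700)
F(v) = 490000 (F(v) = 700² = 490000)
F(K)/6374 = 490000/6374 = 490000*(1/6374) = 245000/3187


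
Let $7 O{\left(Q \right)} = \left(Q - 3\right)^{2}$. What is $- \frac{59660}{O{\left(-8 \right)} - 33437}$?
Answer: $\frac{208810}{116969} \approx 1.7852$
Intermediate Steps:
$O{\left(Q \right)} = \frac{\left(-3 + Q\right)^{2}}{7}$ ($O{\left(Q \right)} = \frac{\left(Q - 3\right)^{2}}{7} = \frac{\left(-3 + Q\right)^{2}}{7}$)
$- \frac{59660}{O{\left(-8 \right)} - 33437} = - \frac{59660}{\frac{\left(-3 - 8\right)^{2}}{7} - 33437} = - \frac{59660}{\frac{\left(-11\right)^{2}}{7} - 33437} = - \frac{59660}{\frac{1}{7} \cdot 121 - 33437} = - \frac{59660}{\frac{121}{7} - 33437} = - \frac{59660}{- \frac{233938}{7}} = \left(-59660\right) \left(- \frac{7}{233938}\right) = \frac{208810}{116969}$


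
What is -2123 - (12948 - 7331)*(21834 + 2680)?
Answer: -137697261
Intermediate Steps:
-2123 - (12948 - 7331)*(21834 + 2680) = -2123 - 5617*24514 = -2123 - 1*137695138 = -2123 - 137695138 = -137697261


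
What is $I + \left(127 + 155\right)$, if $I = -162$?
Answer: $120$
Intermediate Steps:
$I + \left(127 + 155\right) = -162 + \left(127 + 155\right) = -162 + 282 = 120$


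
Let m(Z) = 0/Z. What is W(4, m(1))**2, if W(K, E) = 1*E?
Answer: 0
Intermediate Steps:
m(Z) = 0
W(K, E) = E
W(4, m(1))**2 = 0**2 = 0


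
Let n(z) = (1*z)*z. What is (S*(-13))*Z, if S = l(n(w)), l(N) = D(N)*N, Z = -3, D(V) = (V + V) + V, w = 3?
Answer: 9477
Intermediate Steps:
n(z) = z² (n(z) = z*z = z²)
D(V) = 3*V (D(V) = 2*V + V = 3*V)
l(N) = 3*N² (l(N) = (3*N)*N = 3*N²)
S = 243 (S = 3*(3²)² = 3*9² = 3*81 = 243)
(S*(-13))*Z = (243*(-13))*(-3) = -3159*(-3) = 9477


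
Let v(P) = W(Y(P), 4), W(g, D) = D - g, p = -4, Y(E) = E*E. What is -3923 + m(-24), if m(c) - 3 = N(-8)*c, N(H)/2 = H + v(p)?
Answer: -2960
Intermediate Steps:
Y(E) = E²
v(P) = 4 - P²
N(H) = -24 + 2*H (N(H) = 2*(H + (4 - 1*(-4)²)) = 2*(H + (4 - 1*16)) = 2*(H + (4 - 16)) = 2*(H - 12) = 2*(-12 + H) = -24 + 2*H)
m(c) = 3 - 40*c (m(c) = 3 + (-24 + 2*(-8))*c = 3 + (-24 - 16)*c = 3 - 40*c)
-3923 + m(-24) = -3923 + (3 - 40*(-24)) = -3923 + (3 + 960) = -3923 + 963 = -2960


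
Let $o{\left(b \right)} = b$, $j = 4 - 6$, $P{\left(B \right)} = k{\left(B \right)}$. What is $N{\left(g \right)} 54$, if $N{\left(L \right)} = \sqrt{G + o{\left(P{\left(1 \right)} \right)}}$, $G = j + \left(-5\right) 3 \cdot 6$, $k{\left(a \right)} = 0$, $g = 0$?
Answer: $108 i \sqrt{23} \approx 517.95 i$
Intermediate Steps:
$P{\left(B \right)} = 0$
$j = -2$ ($j = 4 - 6 = -2$)
$G = -92$ ($G = -2 + \left(-5\right) 3 \cdot 6 = -2 - 90 = -92$)
$N{\left(L \right)} = 2 i \sqrt{23}$ ($N{\left(L \right)} = \sqrt{-92 + 0} = \sqrt{-92} = 2 i \sqrt{23}$)
$N{\left(g \right)} 54 = 2 i \sqrt{23} \cdot 54 = 108 i \sqrt{23}$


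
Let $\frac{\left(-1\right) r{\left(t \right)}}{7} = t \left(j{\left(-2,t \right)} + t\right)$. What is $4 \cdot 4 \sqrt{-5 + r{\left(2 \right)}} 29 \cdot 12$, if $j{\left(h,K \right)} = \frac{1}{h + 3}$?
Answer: $5568 i \sqrt{47} \approx 38172.0 i$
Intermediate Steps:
$j{\left(h,K \right)} = \frac{1}{3 + h}$
$r{\left(t \right)} = - 7 t \left(1 + t\right)$ ($r{\left(t \right)} = - 7 t \left(\frac{1}{3 - 2} + t\right) = - 7 t \left(1^{-1} + t\right) = - 7 t \left(1 + t\right)$)
$4 \cdot 4 \sqrt{-5 + r{\left(2 \right)}} 29 \cdot 12 = 4 \cdot 4 \sqrt{-5 - 14 \left(1 + 2\right)} 29 \cdot 12 = 16 \sqrt{-5 - 14 \cdot 3} \cdot 29 \cdot 12 = 16 \sqrt{-5 - 42} \cdot 29 \cdot 12 = 16 \sqrt{-47} \cdot 29 \cdot 12 = 16 i \sqrt{47} \cdot 29 \cdot 12 = 464 i \sqrt{47} \cdot 12 = 5568 i \sqrt{47}$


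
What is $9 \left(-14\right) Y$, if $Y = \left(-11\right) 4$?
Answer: $5544$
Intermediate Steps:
$Y = -44$
$9 \left(-14\right) Y = 9 \left(-14\right) \left(-44\right) = \left(-126\right) \left(-44\right) = 5544$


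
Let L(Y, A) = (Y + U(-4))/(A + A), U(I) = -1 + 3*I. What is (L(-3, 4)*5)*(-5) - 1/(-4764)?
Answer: 238201/4764 ≈ 50.000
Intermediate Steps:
L(Y, A) = (-13 + Y)/(2*A) (L(Y, A) = (Y + (-1 + 3*(-4)))/(A + A) = (Y + (-1 - 12))/((2*A)) = (Y - 13)*(1/(2*A)) = (-13 + Y)*(1/(2*A)) = (-13 + Y)/(2*A))
(L(-3, 4)*5)*(-5) - 1/(-4764) = (((½)*(-13 - 3)/4)*5)*(-5) - 1/(-4764) = (((½)*(¼)*(-16))*5)*(-5) - 1*(-1/4764) = -2*5*(-5) + 1/4764 = -10*(-5) + 1/4764 = 50 + 1/4764 = 238201/4764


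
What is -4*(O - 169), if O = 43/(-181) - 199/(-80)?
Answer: 2414541/3620 ≈ 667.00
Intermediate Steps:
O = 32579/14480 (O = 43*(-1/181) - 199*(-1/80) = -43/181 + 199/80 = 32579/14480 ≈ 2.2499)
-4*(O - 169) = -4*(32579/14480 - 169) = -4*(-2414541/14480) = 2414541/3620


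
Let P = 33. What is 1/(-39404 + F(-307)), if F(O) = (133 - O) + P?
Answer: -1/38931 ≈ -2.5686e-5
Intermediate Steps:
F(O) = 166 - O (F(O) = (133 - O) + 33 = 166 - O)
1/(-39404 + F(-307)) = 1/(-39404 + (166 - 1*(-307))) = 1/(-39404 + (166 + 307)) = 1/(-39404 + 473) = 1/(-38931) = -1/38931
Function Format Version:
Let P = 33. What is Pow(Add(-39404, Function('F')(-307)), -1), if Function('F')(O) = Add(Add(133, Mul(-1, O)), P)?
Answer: Rational(-1, 38931) ≈ -2.5686e-5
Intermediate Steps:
Function('F')(O) = Add(166, Mul(-1, O)) (Function('F')(O) = Add(Add(133, Mul(-1, O)), 33) = Add(166, Mul(-1, O)))
Pow(Add(-39404, Function('F')(-307)), -1) = Pow(Add(-39404, Add(166, Mul(-1, -307))), -1) = Pow(Add(-39404, Add(166, 307)), -1) = Pow(Add(-39404, 473), -1) = Pow(-38931, -1) = Rational(-1, 38931)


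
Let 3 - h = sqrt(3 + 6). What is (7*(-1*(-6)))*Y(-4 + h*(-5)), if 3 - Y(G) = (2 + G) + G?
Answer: 378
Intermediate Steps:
h = 0 (h = 3 - sqrt(3 + 6) = 3 - sqrt(9) = 3 - 1*3 = 3 - 3 = 0)
Y(G) = 1 - 2*G (Y(G) = 3 - ((2 + G) + G) = 3 - (2 + 2*G) = 3 + (-2 - 2*G) = 1 - 2*G)
(7*(-1*(-6)))*Y(-4 + h*(-5)) = (7*(-1*(-6)))*(1 - 2*(-4 + 0*(-5))) = (7*6)*(1 - 2*(-4 + 0)) = 42*(1 - 2*(-4)) = 42*(1 + 8) = 42*9 = 378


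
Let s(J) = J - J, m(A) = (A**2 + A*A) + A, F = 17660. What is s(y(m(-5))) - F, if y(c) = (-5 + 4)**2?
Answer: -17660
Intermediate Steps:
m(A) = A + 2*A**2 (m(A) = (A**2 + A**2) + A = 2*A**2 + A = A + 2*A**2)
y(c) = 1 (y(c) = (-1)**2 = 1)
s(J) = 0
s(y(m(-5))) - F = 0 - 1*17660 = 0 - 17660 = -17660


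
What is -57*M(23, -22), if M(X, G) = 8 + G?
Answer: 798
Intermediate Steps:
-57*M(23, -22) = -57*(8 - 22) = -57*(-14) = 798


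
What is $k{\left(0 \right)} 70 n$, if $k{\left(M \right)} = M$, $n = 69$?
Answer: $0$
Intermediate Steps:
$k{\left(0 \right)} 70 n = 0 \cdot 70 \cdot 69 = 0 \cdot 69 = 0$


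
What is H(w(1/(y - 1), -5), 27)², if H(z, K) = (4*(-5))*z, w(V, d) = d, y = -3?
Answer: 10000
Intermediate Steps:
H(z, K) = -20*z
H(w(1/(y - 1), -5), 27)² = (-20*(-5))² = 100² = 10000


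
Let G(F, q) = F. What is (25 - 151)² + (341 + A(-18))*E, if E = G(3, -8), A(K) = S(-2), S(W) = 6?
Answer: 16917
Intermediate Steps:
A(K) = 6
E = 3
(25 - 151)² + (341 + A(-18))*E = (25 - 151)² + (341 + 6)*3 = (-126)² + 347*3 = 15876 + 1041 = 16917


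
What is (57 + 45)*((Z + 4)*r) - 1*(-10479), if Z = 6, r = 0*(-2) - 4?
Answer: 6399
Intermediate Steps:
r = -4 (r = 0 - 4 = -4)
(57 + 45)*((Z + 4)*r) - 1*(-10479) = (57 + 45)*((6 + 4)*(-4)) - 1*(-10479) = 102*(10*(-4)) + 10479 = 102*(-40) + 10479 = -4080 + 10479 = 6399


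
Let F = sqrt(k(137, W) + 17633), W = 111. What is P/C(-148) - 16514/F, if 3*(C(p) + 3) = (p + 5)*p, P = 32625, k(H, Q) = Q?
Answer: 19575/4231 - 8257*sqrt(1109)/2218 ≈ -119.35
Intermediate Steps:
C(p) = -3 + p*(5 + p)/3 (C(p) = -3 + ((p + 5)*p)/3 = -3 + ((5 + p)*p)/3 = -3 + (p*(5 + p))/3 = -3 + p*(5 + p)/3)
F = 4*sqrt(1109) (F = sqrt(111 + 17633) = sqrt(17744) = 4*sqrt(1109) ≈ 133.21)
P/C(-148) - 16514/F = 32625/(-3 + (1/3)*(-148)**2 + (5/3)*(-148)) - 16514*sqrt(1109)/4436 = 32625/(-3 + (1/3)*21904 - 740/3) - 8257*sqrt(1109)/2218 = 32625/(-3 + 21904/3 - 740/3) - 8257*sqrt(1109)/2218 = 32625/(21155/3) - 8257*sqrt(1109)/2218 = 32625*(3/21155) - 8257*sqrt(1109)/2218 = 19575/4231 - 8257*sqrt(1109)/2218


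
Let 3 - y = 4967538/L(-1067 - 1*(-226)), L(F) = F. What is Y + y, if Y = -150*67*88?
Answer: -738810339/841 ≈ -8.7849e+5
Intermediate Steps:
y = 4970061/841 (y = 3 - 4967538/(-1067 - 1*(-226)) = 3 - 4967538/(-1067 + 226) = 3 - 4967538/(-841) = 3 - 4967538*(-1)/841 = 3 - 1*(-4967538/841) = 3 + 4967538/841 = 4970061/841 ≈ 5909.7)
Y = -884400 (Y = -10050*88 = -884400)
Y + y = -884400 + 4970061/841 = -738810339/841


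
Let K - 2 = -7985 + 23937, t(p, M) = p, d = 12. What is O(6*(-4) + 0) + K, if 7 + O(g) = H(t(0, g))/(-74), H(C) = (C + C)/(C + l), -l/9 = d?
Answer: 15947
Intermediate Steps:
l = -108 (l = -9*12 = -108)
K = 15954 (K = 2 + (-7985 + 23937) = 2 + 15952 = 15954)
H(C) = 2*C/(-108 + C) (H(C) = (C + C)/(C - 108) = (2*C)/(-108 + C) = 2*C/(-108 + C))
O(g) = -7 (O(g) = -7 + (2*0/(-108 + 0))/(-74) = -7 + (2*0/(-108))*(-1/74) = -7 + (2*0*(-1/108))*(-1/74) = -7 + 0*(-1/74) = -7 + 0 = -7)
O(6*(-4) + 0) + K = -7 + 15954 = 15947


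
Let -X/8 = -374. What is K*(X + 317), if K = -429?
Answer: -1419561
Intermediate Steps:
X = 2992 (X = -8*(-374) = 2992)
K*(X + 317) = -429*(2992 + 317) = -429*3309 = -1419561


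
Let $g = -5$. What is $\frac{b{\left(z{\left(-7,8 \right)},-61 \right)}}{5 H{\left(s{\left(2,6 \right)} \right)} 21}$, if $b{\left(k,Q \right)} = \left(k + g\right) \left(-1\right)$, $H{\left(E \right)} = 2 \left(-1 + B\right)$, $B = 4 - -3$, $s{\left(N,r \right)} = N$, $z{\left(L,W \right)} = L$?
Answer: $\frac{1}{105} \approx 0.0095238$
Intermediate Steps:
$B = 7$ ($B = 4 + 3 = 7$)
$H{\left(E \right)} = 12$ ($H{\left(E \right)} = 2 \left(-1 + 7\right) = 2 \cdot 6 = 12$)
$b{\left(k,Q \right)} = 5 - k$ ($b{\left(k,Q \right)} = \left(k - 5\right) \left(-1\right) = \left(-5 + k\right) \left(-1\right) = 5 - k$)
$\frac{b{\left(z{\left(-7,8 \right)},-61 \right)}}{5 H{\left(s{\left(2,6 \right)} \right)} 21} = \frac{5 - -7}{5 \cdot 12 \cdot 21} = \frac{5 + 7}{60 \cdot 21} = \frac{12}{1260} = 12 \cdot \frac{1}{1260} = \frac{1}{105}$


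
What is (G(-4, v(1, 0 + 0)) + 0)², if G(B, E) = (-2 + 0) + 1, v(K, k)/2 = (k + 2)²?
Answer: 1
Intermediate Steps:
v(K, k) = 2*(2 + k)² (v(K, k) = 2*(k + 2)² = 2*(2 + k)²)
G(B, E) = -1 (G(B, E) = -2 + 1 = -1)
(G(-4, v(1, 0 + 0)) + 0)² = (-1 + 0)² = (-1)² = 1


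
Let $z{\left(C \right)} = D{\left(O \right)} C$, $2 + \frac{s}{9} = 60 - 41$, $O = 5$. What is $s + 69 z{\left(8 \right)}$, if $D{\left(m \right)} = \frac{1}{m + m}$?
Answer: $\frac{1041}{5} \approx 208.2$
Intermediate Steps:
$D{\left(m \right)} = \frac{1}{2 m}$
$s = 153$ ($s = -18 + 9 \left(60 - 41\right) = -18 + 9 \cdot 19 = -18 + 171 = 153$)
$z{\left(C \right)} = \frac{C}{10}$ ($z{\left(C \right)} = \frac{1}{2 \cdot 5} C = \frac{1}{2} \cdot \frac{1}{5} C = \frac{C}{10}$)
$s + 69 z{\left(8 \right)} = 153 + 69 \cdot \frac{1}{10} \cdot 8 = 153 + 69 \cdot \frac{4}{5} = 153 + \frac{276}{5} = \frac{1041}{5}$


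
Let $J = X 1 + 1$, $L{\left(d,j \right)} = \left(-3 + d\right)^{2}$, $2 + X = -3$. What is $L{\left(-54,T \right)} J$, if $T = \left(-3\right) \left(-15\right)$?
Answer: $-12996$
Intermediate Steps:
$X = -5$ ($X = -2 - 3 = -5$)
$T = 45$
$J = -4$ ($J = \left(-5\right) 1 + 1 = -5 + 1 = -4$)
$L{\left(-54,T \right)} J = \left(-3 - 54\right)^{2} \left(-4\right) = \left(-57\right)^{2} \left(-4\right) = 3249 \left(-4\right) = -12996$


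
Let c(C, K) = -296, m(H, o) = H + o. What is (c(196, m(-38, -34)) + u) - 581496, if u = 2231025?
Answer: 1649233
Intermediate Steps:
(c(196, m(-38, -34)) + u) - 581496 = (-296 + 2231025) - 581496 = 2230729 - 581496 = 1649233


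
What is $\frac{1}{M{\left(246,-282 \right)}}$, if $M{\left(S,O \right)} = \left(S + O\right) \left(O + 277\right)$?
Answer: $\frac{1}{180} \approx 0.0055556$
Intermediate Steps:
$M{\left(S,O \right)} = \left(277 + O\right) \left(O + S\right)$ ($M{\left(S,O \right)} = \left(O + S\right) \left(277 + O\right) = \left(277 + O\right) \left(O + S\right)$)
$\frac{1}{M{\left(246,-282 \right)}} = \frac{1}{\left(-282\right)^{2} + 277 \left(-282\right) + 277 \cdot 246 - 69372} = \frac{1}{79524 - 78114 + 68142 - 69372} = \frac{1}{180}$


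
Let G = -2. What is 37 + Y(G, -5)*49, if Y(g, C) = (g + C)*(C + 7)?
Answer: -649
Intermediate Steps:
Y(g, C) = (7 + C)*(C + g) (Y(g, C) = (C + g)*(7 + C) = (7 + C)*(C + g))
37 + Y(G, -5)*49 = 37 + ((-5)² + 7*(-5) + 7*(-2) - 5*(-2))*49 = 37 + (25 - 35 - 14 + 10)*49 = 37 - 14*49 = 37 - 686 = -649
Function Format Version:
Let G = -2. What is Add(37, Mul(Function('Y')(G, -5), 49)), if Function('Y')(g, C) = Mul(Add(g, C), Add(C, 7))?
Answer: -649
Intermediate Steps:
Function('Y')(g, C) = Mul(Add(7, C), Add(C, g)) (Function('Y')(g, C) = Mul(Add(C, g), Add(7, C)) = Mul(Add(7, C), Add(C, g)))
Add(37, Mul(Function('Y')(G, -5), 49)) = Add(37, Mul(Add(Pow(-5, 2), Mul(7, -5), Mul(7, -2), Mul(-5, -2)), 49)) = Add(37, Mul(Add(25, -35, -14, 10), 49)) = Add(37, Mul(-14, 49)) = Add(37, -686) = -649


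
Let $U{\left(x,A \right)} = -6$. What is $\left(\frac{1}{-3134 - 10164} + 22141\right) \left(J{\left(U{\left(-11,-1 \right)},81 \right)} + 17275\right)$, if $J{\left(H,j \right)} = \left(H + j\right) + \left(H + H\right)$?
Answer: $\frac{2552422486373}{6649} \approx 3.8388 \cdot 10^{8}$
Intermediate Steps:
$J{\left(H,j \right)} = j + 3 H$ ($J{\left(H,j \right)} = \left(H + j\right) + 2 H = j + 3 H$)
$\left(\frac{1}{-3134 - 10164} + 22141\right) \left(J{\left(U{\left(-11,-1 \right)},81 \right)} + 17275\right) = \left(\frac{1}{-3134 - 10164} + 22141\right) \left(\left(81 + 3 \left(-6\right)\right) + 17275\right) = \left(\frac{1}{-13298} + 22141\right) \left(\left(81 - 18\right) + 17275\right) = \left(- \frac{1}{13298} + 22141\right) \left(63 + 17275\right) = \frac{294431017}{13298} \cdot 17338 = \frac{2552422486373}{6649}$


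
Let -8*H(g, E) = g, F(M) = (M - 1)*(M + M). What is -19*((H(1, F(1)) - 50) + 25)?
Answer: 3819/8 ≈ 477.38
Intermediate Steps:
F(M) = 2*M*(-1 + M) (F(M) = (-1 + M)*(2*M) = 2*M*(-1 + M))
H(g, E) = -g/8
-19*((H(1, F(1)) - 50) + 25) = -19*((-⅛*1 - 50) + 25) = -19*((-⅛ - 50) + 25) = -19*(-401/8 + 25) = -19*(-201/8) = 3819/8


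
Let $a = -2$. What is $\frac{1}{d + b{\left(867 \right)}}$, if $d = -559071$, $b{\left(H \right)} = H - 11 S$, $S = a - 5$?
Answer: $- \frac{1}{558127} \approx -1.7917 \cdot 10^{-6}$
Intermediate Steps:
$S = -7$ ($S = -2 - 5 = -7$)
$b{\left(H \right)} = 77 + H$ ($b{\left(H \right)} = H - -77 = H + 77 = 77 + H$)
$\frac{1}{d + b{\left(867 \right)}} = \frac{1}{-559071 + \left(77 + 867\right)} = \frac{1}{-559071 + 944} = \frac{1}{-558127} = - \frac{1}{558127}$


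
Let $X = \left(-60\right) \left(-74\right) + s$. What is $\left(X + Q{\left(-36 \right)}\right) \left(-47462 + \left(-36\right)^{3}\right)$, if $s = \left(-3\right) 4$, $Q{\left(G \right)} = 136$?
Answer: $-429554552$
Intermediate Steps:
$s = -12$
$X = 4428$ ($X = \left(-60\right) \left(-74\right) - 12 = 4440 - 12 = 4428$)
$\left(X + Q{\left(-36 \right)}\right) \left(-47462 + \left(-36\right)^{3}\right) = \left(4428 + 136\right) \left(-47462 + \left(-36\right)^{3}\right) = 4564 \left(-47462 - 46656\right) = 4564 \left(-94118\right) = -429554552$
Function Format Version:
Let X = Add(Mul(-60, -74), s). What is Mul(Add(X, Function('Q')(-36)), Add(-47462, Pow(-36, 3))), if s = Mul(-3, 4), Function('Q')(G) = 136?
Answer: -429554552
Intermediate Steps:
s = -12
X = 4428 (X = Add(Mul(-60, -74), -12) = Add(4440, -12) = 4428)
Mul(Add(X, Function('Q')(-36)), Add(-47462, Pow(-36, 3))) = Mul(Add(4428, 136), Add(-47462, Pow(-36, 3))) = Mul(4564, Add(-47462, -46656)) = Mul(4564, -94118) = -429554552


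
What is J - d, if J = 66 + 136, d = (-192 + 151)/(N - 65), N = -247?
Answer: 62983/312 ≈ 201.87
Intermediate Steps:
d = 41/312 (d = (-192 + 151)/(-247 - 65) = -41/(-312) = -41*(-1/312) = 41/312 ≈ 0.13141)
J = 202
J - d = 202 - 1*41/312 = 202 - 41/312 = 62983/312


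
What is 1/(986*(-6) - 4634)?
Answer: -1/10550 ≈ -9.4787e-5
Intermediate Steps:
1/(986*(-6) - 4634) = 1/(-5916 - 4634) = 1/(-10550) = -1/10550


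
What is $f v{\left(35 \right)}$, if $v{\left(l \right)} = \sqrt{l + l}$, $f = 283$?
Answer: $283 \sqrt{70} \approx 2367.7$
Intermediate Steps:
$v{\left(l \right)} = \sqrt{2} \sqrt{l}$ ($v{\left(l \right)} = \sqrt{2 l} = \sqrt{2} \sqrt{l}$)
$f v{\left(35 \right)} = 283 \sqrt{2} \sqrt{35} = 283 \sqrt{70}$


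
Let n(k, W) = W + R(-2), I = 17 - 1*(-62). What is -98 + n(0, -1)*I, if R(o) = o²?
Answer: 139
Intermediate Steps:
I = 79 (I = 17 + 62 = 79)
n(k, W) = 4 + W (n(k, W) = W + (-2)² = W + 4 = 4 + W)
-98 + n(0, -1)*I = -98 + (4 - 1)*79 = -98 + 3*79 = -98 + 237 = 139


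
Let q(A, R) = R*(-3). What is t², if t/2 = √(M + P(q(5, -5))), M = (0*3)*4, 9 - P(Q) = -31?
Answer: 160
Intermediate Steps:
q(A, R) = -3*R
P(Q) = 40 (P(Q) = 9 - 1*(-31) = 9 + 31 = 40)
M = 0 (M = 0*4 = 0)
t = 4*√10 (t = 2*√(0 + 40) = 2*√40 = 2*(2*√10) = 4*√10 ≈ 12.649)
t² = (4*√10)² = 160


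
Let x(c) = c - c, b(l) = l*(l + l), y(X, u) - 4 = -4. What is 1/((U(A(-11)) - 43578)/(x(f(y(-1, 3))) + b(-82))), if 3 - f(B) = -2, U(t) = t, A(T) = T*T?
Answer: -13448/43457 ≈ -0.30946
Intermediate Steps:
A(T) = T²
y(X, u) = 0 (y(X, u) = 4 - 4 = 0)
b(l) = 2*l² (b(l) = l*(2*l) = 2*l²)
f(B) = 5 (f(B) = 3 - 1*(-2) = 3 + 2 = 5)
x(c) = 0
1/((U(A(-11)) - 43578)/(x(f(y(-1, 3))) + b(-82))) = 1/(((-11)² - 43578)/(0 + 2*(-82)²)) = 1/((121 - 43578)/(0 + 2*6724)) = 1/(-43457/(0 + 13448)) = 1/(-43457/13448) = -13448/43457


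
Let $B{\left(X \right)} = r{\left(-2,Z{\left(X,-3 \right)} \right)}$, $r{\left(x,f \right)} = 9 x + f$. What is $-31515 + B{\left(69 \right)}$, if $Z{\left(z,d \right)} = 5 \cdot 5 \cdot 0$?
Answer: $-31533$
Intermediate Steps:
$Z{\left(z,d \right)} = 0$ ($Z{\left(z,d \right)} = 25 \cdot 0 = 0$)
$r{\left(x,f \right)} = f + 9 x$
$B{\left(X \right)} = -18$ ($B{\left(X \right)} = 0 + 9 \left(-2\right) = 0 - 18 = -18$)
$-31515 + B{\left(69 \right)} = -31515 - 18 = -31533$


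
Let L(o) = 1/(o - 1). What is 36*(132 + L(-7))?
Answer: 9495/2 ≈ 4747.5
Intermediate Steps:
L(o) = 1/(-1 + o)
36*(132 + L(-7)) = 36*(132 + 1/(-1 - 7)) = 36*(132 + 1/(-8)) = 36*(132 - 1/8) = 36*(1055/8) = 9495/2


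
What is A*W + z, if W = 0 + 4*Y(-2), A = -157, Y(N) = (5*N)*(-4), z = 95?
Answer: -25025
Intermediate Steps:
Y(N) = -20*N
W = 160 (W = 0 + 4*(-20*(-2)) = 0 + 4*40 = 0 + 160 = 160)
A*W + z = -157*160 + 95 = -25120 + 95 = -25025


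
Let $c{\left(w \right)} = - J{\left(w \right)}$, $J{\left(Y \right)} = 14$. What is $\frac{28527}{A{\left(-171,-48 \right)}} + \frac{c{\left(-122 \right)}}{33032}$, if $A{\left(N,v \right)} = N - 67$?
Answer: $- \frac{235576799}{1965404} \approx -119.86$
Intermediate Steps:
$A{\left(N,v \right)} = -67 + N$ ($A{\left(N,v \right)} = N - 67 = -67 + N$)
$c{\left(w \right)} = -14$ ($c{\left(w \right)} = \left(-1\right) 14 = -14$)
$\frac{28527}{A{\left(-171,-48 \right)}} + \frac{c{\left(-122 \right)}}{33032} = \frac{28527}{-67 - 171} - \frac{14}{33032} = \frac{28527}{-238} - \frac{7}{16516} = 28527 \left(- \frac{1}{238}\right) - \frac{7}{16516} = - \frac{28527}{238} - \frac{7}{16516} = - \frac{235576799}{1965404}$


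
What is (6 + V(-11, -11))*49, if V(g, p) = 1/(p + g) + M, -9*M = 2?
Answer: 55615/198 ≈ 280.88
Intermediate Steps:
M = -2/9 (M = -1/9*2 = -2/9 ≈ -0.22222)
V(g, p) = -2/9 + 1/(g + p) (V(g, p) = 1/(p + g) - 2/9 = 1/(g + p) - 2/9 = -2/9 + 1/(g + p))
(6 + V(-11, -11))*49 = (6 + (9 - 2*(-11) - 2*(-11))/(9*(-11 - 11)))*49 = (6 + (1/9)*(9 + 22 + 22)/(-22))*49 = (6 + (1/9)*(-1/22)*53)*49 = (6 - 53/198)*49 = (1135/198)*49 = 55615/198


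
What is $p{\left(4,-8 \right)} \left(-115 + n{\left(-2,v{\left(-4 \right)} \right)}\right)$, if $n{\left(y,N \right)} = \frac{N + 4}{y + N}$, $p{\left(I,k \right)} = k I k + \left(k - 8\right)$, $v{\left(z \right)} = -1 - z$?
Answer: $-25920$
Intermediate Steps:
$p{\left(I,k \right)} = -8 + k + I k^{2}$ ($p{\left(I,k \right)} = I k k + \left(-8 + k\right) = I k^{2} + \left(-8 + k\right) = -8 + k + I k^{2}$)
$n{\left(y,N \right)} = \frac{4 + N}{N + y}$
$p{\left(4,-8 \right)} \left(-115 + n{\left(-2,v{\left(-4 \right)} \right)}\right) = \left(-8 - 8 + 4 \left(-8\right)^{2}\right) \left(-115 + \frac{4 - -3}{\left(-1 - -4\right) - 2}\right) = \left(-8 - 8 + 4 \cdot 64\right) \left(-115 + \frac{4 + \left(-1 + 4\right)}{\left(-1 + 4\right) - 2}\right) = \left(-8 - 8 + 256\right) \left(-115 + \frac{4 + 3}{3 - 2}\right) = 240 \left(-115 + 1^{-1} \cdot 7\right) = 240 \left(-115 + 1 \cdot 7\right) = 240 \left(-115 + 7\right) = 240 \left(-108\right) = -25920$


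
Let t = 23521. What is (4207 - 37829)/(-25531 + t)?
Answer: 16811/1005 ≈ 16.727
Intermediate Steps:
(4207 - 37829)/(-25531 + t) = (4207 - 37829)/(-25531 + 23521) = -33622/(-2010) = -33622*(-1/2010) = 16811/1005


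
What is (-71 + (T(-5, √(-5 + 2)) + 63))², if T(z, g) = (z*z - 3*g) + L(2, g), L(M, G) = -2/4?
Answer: 981/4 - 99*I*√3 ≈ 245.25 - 171.47*I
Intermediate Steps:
L(M, G) = -½ (L(M, G) = -2*¼ = -½)
T(z, g) = -½ + z² - 3*g (T(z, g) = (z*z - 3*g) - ½ = (z² - 3*g) - ½ = -½ + z² - 3*g)
(-71 + (T(-5, √(-5 + 2)) + 63))² = (-71 + ((-½ + (-5)² - 3*√(-5 + 2)) + 63))² = (-71 + ((-½ + 25 - 3*I*√3) + 63))² = (-71 + ((49/2 - 3*I*√3) + 63))² = (-71 + (175/2 - 3*I*√3))² = (33/2 - 3*I*√3)²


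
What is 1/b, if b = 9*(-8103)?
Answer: -1/72927 ≈ -1.3712e-5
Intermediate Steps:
b = -72927
1/b = 1/(-72927) = -1/72927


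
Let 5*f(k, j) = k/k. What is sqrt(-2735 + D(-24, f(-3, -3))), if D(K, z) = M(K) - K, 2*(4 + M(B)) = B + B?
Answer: I*sqrt(2739) ≈ 52.335*I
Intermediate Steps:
M(B) = -4 + B (M(B) = -4 + (B + B)/2 = -4 + (2*B)/2 = -4 + B)
f(k, j) = 1/5 (f(k, j) = (k/k)/5 = (1/5)*1 = 1/5)
D(K, z) = -4 (D(K, z) = (-4 + K) - K = -4)
sqrt(-2735 + D(-24, f(-3, -3))) = sqrt(-2735 - 4) = sqrt(-2739) = I*sqrt(2739)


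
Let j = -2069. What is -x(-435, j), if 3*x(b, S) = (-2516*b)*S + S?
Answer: 2264439809/3 ≈ 7.5481e+8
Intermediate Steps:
x(b, S) = S/3 - 2516*S*b/3 (x(b, S) = ((-2516*b)*S + S)/3 = (-2516*S*b + S)/3 = (S - 2516*S*b)/3 = S/3 - 2516*S*b/3)
-x(-435, j) = -(-2069)*(1 - 2516*(-435))/3 = -(-2069)*(1 + 1094460)/3 = -(-2069)*1094461/3 = -1*(-2264439809/3) = 2264439809/3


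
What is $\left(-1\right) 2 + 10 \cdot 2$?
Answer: $18$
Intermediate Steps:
$\left(-1\right) 2 + 10 \cdot 2 = -2 + 20 = 18$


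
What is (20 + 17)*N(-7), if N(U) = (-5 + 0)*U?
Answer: 1295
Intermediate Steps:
N(U) = -5*U
(20 + 17)*N(-7) = (20 + 17)*(-5*(-7)) = 37*35 = 1295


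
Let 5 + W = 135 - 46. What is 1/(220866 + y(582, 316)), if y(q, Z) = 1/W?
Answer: 84/18552745 ≈ 4.5276e-6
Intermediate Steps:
W = 84 (W = -5 + (135 - 46) = -5 + 89 = 84)
y(q, Z) = 1/84
1/(220866 + y(582, 316)) = 1/(220866 + 1/84) = 1/(18552745/84) = 84/18552745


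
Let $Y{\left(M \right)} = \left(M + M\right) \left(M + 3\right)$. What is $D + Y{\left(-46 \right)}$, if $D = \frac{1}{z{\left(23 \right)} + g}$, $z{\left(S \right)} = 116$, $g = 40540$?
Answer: $\frac{160835137}{40656} \approx 3956.0$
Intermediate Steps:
$Y{\left(M \right)} = 2 M \left(3 + M\right)$
$D = \frac{1}{40656}$ ($D = \frac{1}{116 + 40540} = \frac{1}{40656} \approx 2.4597 \cdot 10^{-5}$)
$D + Y{\left(-46 \right)} = \frac{1}{40656} + 2 \left(-46\right) \left(3 - 46\right) = \frac{1}{40656} + 2 \left(-46\right) \left(-43\right) = \frac{1}{40656} + 3956 = \frac{160835137}{40656}$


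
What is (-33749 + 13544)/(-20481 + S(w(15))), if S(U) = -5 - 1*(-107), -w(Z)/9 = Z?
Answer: 6735/6793 ≈ 0.99146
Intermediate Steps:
w(Z) = -9*Z
S(U) = 102 (S(U) = -5 + 107 = 102)
(-33749 + 13544)/(-20481 + S(w(15))) = (-33749 + 13544)/(-20481 + 102) = -20205/(-20379) = -20205*(-1/20379) = 6735/6793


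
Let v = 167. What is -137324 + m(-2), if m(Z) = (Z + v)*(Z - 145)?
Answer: -161579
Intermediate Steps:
m(Z) = (-145 + Z)*(167 + Z) (m(Z) = (Z + 167)*(Z - 145) = (167 + Z)*(-145 + Z) = (-145 + Z)*(167 + Z))
-137324 + m(-2) = -137324 + (-24215 + (-2)**2 + 22*(-2)) = -137324 + (-24215 + 4 - 44) = -137324 - 24255 = -161579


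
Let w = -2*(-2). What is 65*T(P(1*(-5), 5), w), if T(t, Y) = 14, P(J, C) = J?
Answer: 910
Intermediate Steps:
w = 4
65*T(P(1*(-5), 5), w) = 65*14 = 910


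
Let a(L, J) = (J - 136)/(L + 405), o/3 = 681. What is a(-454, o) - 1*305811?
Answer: -14986646/49 ≈ -3.0585e+5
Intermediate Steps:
o = 2043 (o = 3*681 = 2043)
a(L, J) = (-136 + J)/(405 + L)
a(-454, o) - 1*305811 = (-136 + 2043)/(405 - 454) - 1*305811 = 1907/(-49) - 305811 = -1/49*1907 - 305811 = -1907/49 - 305811 = -14986646/49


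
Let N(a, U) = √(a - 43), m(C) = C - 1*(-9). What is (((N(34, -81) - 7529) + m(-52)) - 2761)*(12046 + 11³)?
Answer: -138224541 + 40131*I ≈ -1.3822e+8 + 40131.0*I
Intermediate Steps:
m(C) = 9 + C (m(C) = C + 9 = 9 + C)
N(a, U) = √(-43 + a)
(((N(34, -81) - 7529) + m(-52)) - 2761)*(12046 + 11³) = (((√(-43 + 34) - 7529) + (9 - 52)) - 2761)*(12046 + 11³) = (((√(-9) - 7529) - 43) - 2761)*(12046 + 1331) = (((3*I - 7529) - 43) - 2761)*13377 = (((-7529 + 3*I) - 43) - 2761)*13377 = ((-7572 + 3*I) - 2761)*13377 = (-10333 + 3*I)*13377 = -138224541 + 40131*I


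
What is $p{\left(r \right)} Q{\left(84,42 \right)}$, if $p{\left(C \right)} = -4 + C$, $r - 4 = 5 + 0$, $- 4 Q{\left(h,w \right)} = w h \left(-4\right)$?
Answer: $17640$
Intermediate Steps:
$Q{\left(h,w \right)} = h w$ ($Q{\left(h,w \right)} = - \frac{w h \left(-4\right)}{4} = - \frac{h w \left(-4\right)}{4} = - \frac{\left(-4\right) h w}{4} = h w$)
$r = 9$ ($r = 4 + \left(5 + 0\right) = 4 + 5 = 9$)
$p{\left(r \right)} Q{\left(84,42 \right)} = \left(-4 + 9\right) 84 \cdot 42 = 5 \cdot 3528 = 17640$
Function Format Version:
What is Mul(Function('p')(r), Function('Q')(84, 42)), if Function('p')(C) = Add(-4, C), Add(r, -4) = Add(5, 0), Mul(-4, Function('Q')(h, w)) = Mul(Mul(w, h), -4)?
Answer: 17640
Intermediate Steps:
Function('Q')(h, w) = Mul(h, w) (Function('Q')(h, w) = Mul(Rational(-1, 4), Mul(Mul(w, h), -4)) = Mul(Rational(-1, 4), Mul(Mul(h, w), -4)) = Mul(Rational(-1, 4), Mul(-4, h, w)) = Mul(h, w))
r = 9 (r = Add(4, Add(5, 0)) = Add(4, 5) = 9)
Mul(Function('p')(r), Function('Q')(84, 42)) = Mul(Add(-4, 9), Mul(84, 42)) = Mul(5, 3528) = 17640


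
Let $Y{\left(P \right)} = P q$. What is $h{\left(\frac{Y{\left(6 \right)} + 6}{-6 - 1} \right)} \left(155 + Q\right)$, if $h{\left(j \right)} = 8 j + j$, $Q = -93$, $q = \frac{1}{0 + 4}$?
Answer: $- \frac{4185}{7} \approx -597.86$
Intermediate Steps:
$q = \frac{1}{4} \approx 0.25$
$Y{\left(P \right)} = \frac{P}{4}$ ($Y{\left(P \right)} = P \frac{1}{4} = \frac{P}{4}$)
$h{\left(j \right)} = 9 j$
$h{\left(\frac{Y{\left(6 \right)} + 6}{-6 - 1} \right)} \left(155 + Q\right) = 9 \frac{\frac{1}{4} \cdot 6 + 6}{-6 - 1} \left(155 - 93\right) = 9 \frac{\frac{3}{2} + 6}{-7} \cdot 62 = 9 \cdot \frac{15}{2} \left(- \frac{1}{7}\right) 62 = 9 \left(- \frac{15}{14}\right) 62 = \left(- \frac{135}{14}\right) 62 = - \frac{4185}{7}$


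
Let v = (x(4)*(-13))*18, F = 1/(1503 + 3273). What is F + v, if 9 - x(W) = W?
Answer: -5587919/4776 ≈ -1170.0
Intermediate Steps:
F = 1/4776 ≈ 0.00020938
x(W) = 9 - W
v = -1170 (v = ((9 - 1*4)*(-13))*18 = ((9 - 4)*(-13))*18 = (5*(-13))*18 = -65*18 = -1170)
F + v = 1/4776 - 1170 = -5587919/4776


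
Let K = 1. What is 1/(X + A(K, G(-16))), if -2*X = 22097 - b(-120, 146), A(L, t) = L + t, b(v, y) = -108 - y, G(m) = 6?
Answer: -2/22337 ≈ -8.9538e-5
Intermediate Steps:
X = -22351/2 (X = -(22097 - (-108 - 1*146))/2 = -(22097 - (-108 - 146))/2 = -(22097 - 1*(-254))/2 = -(22097 + 254)/2 = -1/2*22351 = -22351/2 ≈ -11176.)
1/(X + A(K, G(-16))) = 1/(-22351/2 + (1 + 6)) = 1/(-22351/2 + 7) = 1/(-22337/2) = -2/22337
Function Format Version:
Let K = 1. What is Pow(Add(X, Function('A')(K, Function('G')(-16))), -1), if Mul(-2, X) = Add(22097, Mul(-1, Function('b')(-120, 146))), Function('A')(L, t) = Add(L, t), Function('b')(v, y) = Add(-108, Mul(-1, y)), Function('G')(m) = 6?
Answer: Rational(-2, 22337) ≈ -8.9538e-5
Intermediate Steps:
X = Rational(-22351, 2) (X = Mul(Rational(-1, 2), Add(22097, Mul(-1, Add(-108, Mul(-1, 146))))) = Mul(Rational(-1, 2), Add(22097, Mul(-1, Add(-108, -146)))) = Mul(Rational(-1, 2), Add(22097, Mul(-1, -254))) = Mul(Rational(-1, 2), Add(22097, 254)) = Mul(Rational(-1, 2), 22351) = Rational(-22351, 2) ≈ -11176.)
Pow(Add(X, Function('A')(K, Function('G')(-16))), -1) = Pow(Add(Rational(-22351, 2), Add(1, 6)), -1) = Pow(Add(Rational(-22351, 2), 7), -1) = Pow(Rational(-22337, 2), -1) = Rational(-2, 22337)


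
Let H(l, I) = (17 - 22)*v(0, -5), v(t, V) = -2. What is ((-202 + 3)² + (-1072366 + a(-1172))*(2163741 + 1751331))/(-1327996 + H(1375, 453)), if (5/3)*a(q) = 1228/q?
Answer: 6150645044781527/1945499490 ≈ 3.1615e+6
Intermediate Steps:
H(l, I) = 10 (H(l, I) = (17 - 22)*(-2) = -5*(-2) = 10)
a(q) = 3684/(5*q) (a(q) = 3*(1228/q)/5 = 3684/(5*q))
((-202 + 3)² + (-1072366 + a(-1172))*(2163741 + 1751331))/(-1327996 + H(1375, 453)) = ((-202 + 3)² + (-1072366 + (3684/5)/(-1172))*(2163741 + 1751331))/(-1327996 + 10) = ((-199)² + (-1072366 + (3684/5)*(-1/1172))*3915072)/(-1327986) = (39601 + (-1072366 - 921/1465)*3915072)*(-1/1327986) = (39601 - 1571017111/1465*3915072)*(-1/1327986) = (39601 - 6150645102796992/1465)*(-1/1327986) = -6150645044781527/1465*(-1/1327986) = 6150645044781527/1945499490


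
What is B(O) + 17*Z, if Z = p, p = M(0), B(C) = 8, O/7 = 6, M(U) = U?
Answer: 8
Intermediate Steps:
O = 42 (O = 7*6 = 42)
p = 0
Z = 0
B(O) + 17*Z = 8 + 17*0 = 8 + 0 = 8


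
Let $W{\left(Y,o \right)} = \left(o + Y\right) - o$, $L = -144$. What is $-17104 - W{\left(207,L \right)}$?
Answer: $-17311$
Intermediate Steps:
$W{\left(Y,o \right)} = Y$ ($W{\left(Y,o \right)} = \left(Y + o\right) - o = Y$)
$-17104 - W{\left(207,L \right)} = -17104 - 207 = -17311$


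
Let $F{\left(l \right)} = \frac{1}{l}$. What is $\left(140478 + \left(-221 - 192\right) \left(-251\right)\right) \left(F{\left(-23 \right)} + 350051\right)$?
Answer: $\frac{1965621183252}{23} \approx 8.5462 \cdot 10^{10}$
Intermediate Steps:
$\left(140478 + \left(-221 - 192\right) \left(-251\right)\right) \left(F{\left(-23 \right)} + 350051\right) = \left(140478 + \left(-221 - 192\right) \left(-251\right)\right) \left(\frac{1}{-23} + 350051\right) = \left(140478 - -103663\right) \left(- \frac{1}{23} + 350051\right) = \left(140478 + 103663\right) \frac{8051172}{23} = 244141 \cdot \frac{8051172}{23} = \frac{1965621183252}{23}$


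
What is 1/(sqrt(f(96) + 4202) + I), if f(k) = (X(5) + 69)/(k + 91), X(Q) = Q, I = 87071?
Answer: 16282277/1417713354819 - 2*sqrt(36738394)/1417713354819 ≈ 1.1476e-5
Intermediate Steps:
f(k) = 74/(91 + k) (f(k) = (5 + 69)/(k + 91) = 74/(91 + k))
1/(sqrt(f(96) + 4202) + I) = 1/(sqrt(74/(91 + 96) + 4202) + 87071) = 1/(sqrt(74/187 + 4202) + 87071) = 1/(sqrt(785848/187) + 87071) = 1/(2*sqrt(36738394)/187 + 87071) = 1/(87071 + 2*sqrt(36738394)/187)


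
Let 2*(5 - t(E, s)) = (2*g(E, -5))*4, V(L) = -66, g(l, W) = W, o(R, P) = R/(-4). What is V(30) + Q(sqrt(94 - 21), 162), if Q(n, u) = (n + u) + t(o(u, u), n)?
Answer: 121 + sqrt(73) ≈ 129.54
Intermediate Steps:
o(R, P) = -R/4 (o(R, P) = R*(-1/4) = -R/4)
t(E, s) = 25 (t(E, s) = 5 - 2*(-5)*4/2 = 5 - (-5)*4 = 5 - 1/2*(-40) = 5 + 20 = 25)
Q(n, u) = 25 + n + u (Q(n, u) = (n + u) + 25 = 25 + n + u)
V(30) + Q(sqrt(94 - 21), 162) = -66 + (25 + sqrt(94 - 21) + 162) = -66 + (25 + sqrt(73) + 162) = -66 + (187 + sqrt(73)) = 121 + sqrt(73)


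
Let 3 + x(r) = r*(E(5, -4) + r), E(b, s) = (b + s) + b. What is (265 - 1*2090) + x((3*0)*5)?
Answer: -1828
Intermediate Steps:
E(b, s) = s + 2*b
x(r) = -3 + r*(6 + r) (x(r) = -3 + r*((-4 + 2*5) + r) = -3 + r*((-4 + 10) + r) = -3 + r*(6 + r))
(265 - 1*2090) + x((3*0)*5) = (265 - 1*2090) + (-3 + ((3*0)*5)**2 + 6*((3*0)*5)) = (265 - 2090) + (-3 + (0*5)**2 + 6*(0*5)) = -1825 + (-3 + 0**2 + 6*0) = -1825 + (-3 + 0 + 0) = -1825 - 3 = -1828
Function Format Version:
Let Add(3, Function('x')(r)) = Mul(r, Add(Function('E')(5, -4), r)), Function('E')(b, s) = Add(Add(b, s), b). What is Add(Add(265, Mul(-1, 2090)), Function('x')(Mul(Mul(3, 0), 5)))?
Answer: -1828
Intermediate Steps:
Function('E')(b, s) = Add(s, Mul(2, b))
Function('x')(r) = Add(-3, Mul(r, Add(6, r))) (Function('x')(r) = Add(-3, Mul(r, Add(Add(-4, Mul(2, 5)), r))) = Add(-3, Mul(r, Add(Add(-4, 10), r))) = Add(-3, Mul(r, Add(6, r))))
Add(Add(265, Mul(-1, 2090)), Function('x')(Mul(Mul(3, 0), 5))) = Add(Add(265, Mul(-1, 2090)), Add(-3, Pow(Mul(Mul(3, 0), 5), 2), Mul(6, Mul(Mul(3, 0), 5)))) = Add(Add(265, -2090), Add(-3, Pow(Mul(0, 5), 2), Mul(6, Mul(0, 5)))) = Add(-1825, Add(-3, Pow(0, 2), Mul(6, 0))) = Add(-1825, Add(-3, 0, 0)) = Add(-1825, -3) = -1828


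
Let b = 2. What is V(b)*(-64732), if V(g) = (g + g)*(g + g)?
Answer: -1035712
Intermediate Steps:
V(g) = 4*g**2 (V(g) = (2*g)*(2*g) = 4*g**2)
V(b)*(-64732) = (4*2**2)*(-64732) = (4*4)*(-64732) = 16*(-64732) = -1035712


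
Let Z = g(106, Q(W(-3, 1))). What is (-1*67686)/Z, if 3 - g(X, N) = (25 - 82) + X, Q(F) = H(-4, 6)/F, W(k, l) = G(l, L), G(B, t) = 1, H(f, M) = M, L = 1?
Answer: 33843/23 ≈ 1471.4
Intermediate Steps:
W(k, l) = 1
Q(F) = 6/F
g(X, N) = 60 - X (g(X, N) = 3 - ((25 - 82) + X) = 3 - (-57 + X) = 3 + (57 - X) = 60 - X)
Z = -46 (Z = 60 - 1*106 = 60 - 106 = -46)
(-1*67686)/Z = -1*67686/(-46) = -67686*(-1/46) = 33843/23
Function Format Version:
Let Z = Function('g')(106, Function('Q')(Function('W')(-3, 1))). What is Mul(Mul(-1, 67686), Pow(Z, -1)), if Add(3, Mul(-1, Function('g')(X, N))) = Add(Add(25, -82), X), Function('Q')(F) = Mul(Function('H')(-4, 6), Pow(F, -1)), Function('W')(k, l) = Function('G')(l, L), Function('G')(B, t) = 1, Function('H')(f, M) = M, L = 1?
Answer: Rational(33843, 23) ≈ 1471.4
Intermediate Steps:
Function('W')(k, l) = 1
Function('Q')(F) = Mul(6, Pow(F, -1))
Function('g')(X, N) = Add(60, Mul(-1, X)) (Function('g')(X, N) = Add(3, Mul(-1, Add(Add(25, -82), X))) = Add(3, Mul(-1, Add(-57, X))) = Add(3, Add(57, Mul(-1, X))) = Add(60, Mul(-1, X)))
Z = -46 (Z = Add(60, Mul(-1, 106)) = Add(60, -106) = -46)
Mul(Mul(-1, 67686), Pow(Z, -1)) = Mul(Mul(-1, 67686), Pow(-46, -1)) = Mul(-67686, Rational(-1, 46)) = Rational(33843, 23)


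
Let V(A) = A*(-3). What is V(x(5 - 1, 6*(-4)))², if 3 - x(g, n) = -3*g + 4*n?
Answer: 110889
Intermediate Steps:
x(g, n) = 3 - 4*n + 3*g (x(g, n) = 3 - (-3*g + 4*n) = 3 + (-4*n + 3*g) = 3 - 4*n + 3*g)
V(A) = -3*A
V(x(5 - 1, 6*(-4)))² = (-3*(3 - 24*(-4) + 3*(5 - 1)))² = (-3*(3 - 4*(-24) + 3*4))² = (-3*(3 + 96 + 12))² = (-3*111)² = (-333)² = 110889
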